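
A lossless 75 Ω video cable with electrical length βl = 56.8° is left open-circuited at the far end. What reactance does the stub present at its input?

X_in ≈ -49.1 Ω (capacitive)

tan(βl) = 1.53
For an open-circuited stub, Z_in = −jZ_0·cot(βl) = −jZ_0/tan(βl)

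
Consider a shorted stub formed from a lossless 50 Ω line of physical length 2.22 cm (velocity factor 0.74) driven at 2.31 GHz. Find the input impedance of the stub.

λ = v/f = 0.74·c / 2.31 GHz = 0.0961 m
βl = 2π·l/λ = 2π × 0.231 = 83.2°
tan(βl) = 8.34
For a shorted stub, Z_in = jZ_0·tan(βl)

Z_in ≈ +j417 Ω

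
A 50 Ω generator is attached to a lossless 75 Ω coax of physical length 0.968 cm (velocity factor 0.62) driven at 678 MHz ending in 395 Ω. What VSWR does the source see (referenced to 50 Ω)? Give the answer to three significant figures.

λ = v/f = 0.62·c / 678 MHz = 0.274 m
βl = 2π·l/λ = 2π × 0.0353 = 12.7°
tan(βl) = 0.225
Z_in = Z_0·(Z_L + jZ_0·tanβl)/(Z_0 + jZ_L·tanβl) = 172 − j188 Ω
Γ_s = (Z_in − Z_s)/(Z_in + Z_s) = (122 − j188)/(222 − j188), |Γ_s| = 0.77
VSWR = (1 + |Γ_s|)/(1 − |Γ_s|)

VSWR ≈ 7.69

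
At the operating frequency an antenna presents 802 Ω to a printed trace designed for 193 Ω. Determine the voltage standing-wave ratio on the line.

Γ = (802 − 193)/(802 + 193) = 0.612
VSWR = (1 + 0.612)/(1 − 0.612)

VSWR ≈ 4.16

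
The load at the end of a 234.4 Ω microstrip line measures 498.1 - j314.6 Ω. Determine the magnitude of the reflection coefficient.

|Γ| ≈ 0.515

Γ = (Z_L − Z_0)/(Z_L + Z_0) = (263.7 − j314.6)/(732.5 − j314.6)
|Γ| = 411/797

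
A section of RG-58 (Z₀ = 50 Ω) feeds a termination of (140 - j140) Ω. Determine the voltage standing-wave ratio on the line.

Γ = (Z_L − Z_0)/(Z_L + Z_0) = (90 − j140)/(190 − j140)
|Γ| = 166/236 = 0.705
VSWR = (1 + |Γ|)/(1 − |Γ|) = 1.71/0.295

VSWR ≈ 5.78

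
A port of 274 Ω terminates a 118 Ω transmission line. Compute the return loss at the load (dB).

Γ = (274 − 118)/(274 + 118) = 0.398
RL = −20·log₁₀|Γ| = −20·log₁₀(0.398)

RL ≈ 8 dB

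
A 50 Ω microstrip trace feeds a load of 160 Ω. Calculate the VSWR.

For a purely resistive load, VSWR = R_L/Z_0 or Z_0/R_L (whichever > 1) = 160/50

VSWR ≈ 3.2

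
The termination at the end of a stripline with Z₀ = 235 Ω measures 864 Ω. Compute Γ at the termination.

Γ = 0.572

Γ = (Z_L − Z_0)/(Z_L + Z_0) = (864 − 235)/(864 + 235) = 629/1099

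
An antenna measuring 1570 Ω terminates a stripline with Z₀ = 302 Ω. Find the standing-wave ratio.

Γ = (1570 − 302)/(1570 + 302) = 0.677
VSWR = (1 + 0.677)/(1 − 0.677)

VSWR ≈ 5.2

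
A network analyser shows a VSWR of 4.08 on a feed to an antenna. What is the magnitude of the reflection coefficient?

|Γ| ≈ 0.606

|Γ| = (S − 1)/(S + 1) = (4.08 − 1)/(4.08 + 1) = 3.08/5.08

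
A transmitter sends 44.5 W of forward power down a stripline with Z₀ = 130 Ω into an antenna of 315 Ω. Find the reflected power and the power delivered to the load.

P_reflected ≈ 7.69 W; P_delivered ≈ 36.8 W

Γ = (315 − 130)/(315 + 130) = 0.416
|Γ|² = 0.173
P_refl = |Γ|²·P_inc = 7.69 W, P_del = (1 − |Γ|²)·P_inc = 36.8 W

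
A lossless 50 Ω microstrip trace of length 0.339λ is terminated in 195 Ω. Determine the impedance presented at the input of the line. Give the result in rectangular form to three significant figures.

Z_in ≈ 17.4 + j28.5 Ω

βl = 2π × 0.339 = 122°
tan(βl) = tan(122°) = -1.6
Z_in = Z_0·(Z_L + jZ_0·tanβl)/(Z_0 + jZ_L·tanβl)
     = 50·(195 − j79.9)/(50 − j312)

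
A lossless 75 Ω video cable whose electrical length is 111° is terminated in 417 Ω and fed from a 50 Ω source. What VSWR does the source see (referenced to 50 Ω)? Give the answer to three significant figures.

tan(βl) = -2.61
Z_in = Z_0·(Z_L + jZ_0·tanβl)/(Z_0 + jZ_L·tanβl) = 15.4 + j27.7 Ω
Γ_s = (Z_in − Z_s)/(Z_in + Z_s) = (-34.6 + j27.7)/(65.4 + j27.7), |Γ_s| = 0.624
VSWR = (1 + |Γ_s|)/(1 − |Γ_s|)

VSWR ≈ 4.32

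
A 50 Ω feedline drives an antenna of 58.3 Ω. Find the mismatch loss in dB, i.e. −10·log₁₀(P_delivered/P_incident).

mismatch loss ≈ 0.0256 dB

Γ = (58.3 − 50)/(58.3 + 50) = 0.0766
|Γ|² = 0.00587, so P_del/P_inc = 1 − |Γ|² = 0.994
ML = −10·log₁₀(1 − |Γ|²)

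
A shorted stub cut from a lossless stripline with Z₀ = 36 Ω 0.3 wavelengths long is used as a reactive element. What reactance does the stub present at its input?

X_in ≈ -111 Ω (capacitive)

βl = 2π × 0.3 = 108°
tan(βl) = -3.08
For a shorted stub, Z_in = jZ_0·tan(βl)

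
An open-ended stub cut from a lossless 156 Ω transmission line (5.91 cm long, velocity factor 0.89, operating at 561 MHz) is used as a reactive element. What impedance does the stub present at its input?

Z_in ≈ −j158 Ω

λ = v/f = 0.89·c / 561 MHz = 0.476 m
βl = 2π·l/λ = 2π × 0.124 = 44.7°
tan(βl) = 0.99
For an open-ended stub, Z_in = −jZ_0·cot(βl) = −jZ_0/tan(βl)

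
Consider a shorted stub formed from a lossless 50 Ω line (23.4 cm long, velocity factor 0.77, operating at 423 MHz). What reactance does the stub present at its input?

λ = v/f = 0.77·c / 423 MHz = 0.546 m
βl = 2π·l/λ = 2π × 0.428 = 154°
tan(βl) = -0.482
For a shorted stub, Z_in = jZ_0·tan(βl)

X_in ≈ -24.1 Ω (capacitive)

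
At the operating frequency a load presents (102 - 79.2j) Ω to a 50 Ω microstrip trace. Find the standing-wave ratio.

Γ = (Z_L − Z_0)/(Z_L + Z_0) = (52 − j79.2)/(152 − j79.2)
|Γ| = 94.7/171 = 0.553
VSWR = (1 + |Γ|)/(1 − |Γ|) = 1.55/0.447

VSWR ≈ 3.47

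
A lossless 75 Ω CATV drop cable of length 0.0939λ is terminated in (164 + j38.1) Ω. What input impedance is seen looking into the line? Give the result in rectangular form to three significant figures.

Z_in ≈ 92.1 − j70.5 Ω

βl = 2π × 0.0939 = 33.8°
tan(βl) = tan(33.8°) = 0.67
Z_in = Z_0·(Z_L + jZ_0·tanβl)/(Z_0 + jZ_L·tanβl)
     = 75·(164 + j88.3)/(49.5 + j110)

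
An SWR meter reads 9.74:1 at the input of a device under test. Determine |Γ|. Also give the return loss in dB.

|Γ| = (S − 1)/(S + 1) = (9.74 − 1)/(9.74 + 1) = 8.74/10.7
RL = −20·log₁₀|Γ| = −20·log₁₀(0.814)

|Γ| ≈ 0.814; return loss ≈ 1.79 dB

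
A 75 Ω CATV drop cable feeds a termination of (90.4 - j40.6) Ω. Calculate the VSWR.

Γ = (Z_L − Z_0)/(Z_L + Z_0) = (15.4 − j40.6)/(165.4 − j40.6)
|Γ| = 43.4/170 = 0.255
VSWR = (1 + |Γ|)/(1 − |Γ|) = 1.25/0.745

VSWR ≈ 1.68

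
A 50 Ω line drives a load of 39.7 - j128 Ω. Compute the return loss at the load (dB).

Γ = (-10.3 − j128)/(89.7 − j128), |Γ| = 0.822
RL = −20·log₁₀|Γ| = −20·log₁₀(0.822)

RL ≈ 1.71 dB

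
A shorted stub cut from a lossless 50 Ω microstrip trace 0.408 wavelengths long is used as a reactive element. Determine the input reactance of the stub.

βl = 2π × 0.408 = 147°
tan(βl) = -0.652
For a shorted stub, Z_in = jZ_0·tan(βl)

X_in ≈ -32.6 Ω (capacitive)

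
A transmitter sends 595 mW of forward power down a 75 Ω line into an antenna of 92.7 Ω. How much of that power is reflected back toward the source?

Γ = (92.7 − 75)/(92.7 + 75) = 0.106
|Γ|² = 0.0111
P_refl = |Γ|²·P_inc = 6.63 mW, P_del = (1 − |Γ|²)·P_inc = 588 mW

P_reflected ≈ 6.63 mW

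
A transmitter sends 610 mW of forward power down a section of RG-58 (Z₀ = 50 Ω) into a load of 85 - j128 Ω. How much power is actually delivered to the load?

|Γ| = |(35 − j128)/(135 − j128)| = 0.713
|Γ|² = 0.509
P_refl = |Γ|²·P_inc = 310 mW, P_del = (1 − |Γ|²)·P_inc = 300 mW

P_delivered ≈ 300 mW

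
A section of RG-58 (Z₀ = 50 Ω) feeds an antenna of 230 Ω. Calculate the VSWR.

Γ = (230 − 50)/(230 + 50) = 0.643
VSWR = (1 + 0.643)/(1 − 0.643)

VSWR ≈ 4.6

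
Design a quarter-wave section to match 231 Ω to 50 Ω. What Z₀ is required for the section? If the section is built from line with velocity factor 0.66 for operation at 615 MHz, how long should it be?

Z_qwt = √(Z_0·R_L) = √(50 × 231) = √11550
λ = 0.66·c/f = 0.322 m, so l = λ/4 = 0.0805 m

Z_qwt ≈ 107 Ω; length ≈ 8.05 cm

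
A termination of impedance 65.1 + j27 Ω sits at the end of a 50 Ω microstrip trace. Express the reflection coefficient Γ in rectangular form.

Γ ≈ 0.177 + j0.193

Γ = (Z_L − Z_0)/(Z_L + Z_0) = (15.1 + j27)/(115.1 + j27)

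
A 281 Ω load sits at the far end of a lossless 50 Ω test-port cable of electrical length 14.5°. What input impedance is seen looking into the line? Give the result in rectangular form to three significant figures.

Z_in ≈ 96.3 − j127 Ω

tan(βl) = tan(14.5°) = 0.259
Z_in = Z_0·(Z_L + jZ_0·tanβl)/(Z_0 + jZ_L·tanβl)
     = 50·(281 + j12.9)/(50 + j72.7)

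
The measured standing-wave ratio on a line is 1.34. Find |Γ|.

|Γ| = (S − 1)/(S + 1) = (1.34 − 1)/(1.34 + 1) = 0.34/2.34

|Γ| ≈ 0.145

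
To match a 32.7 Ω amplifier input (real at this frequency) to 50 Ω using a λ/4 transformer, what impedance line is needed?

Z_qwt = √(Z_0·R_L) = √(50 × 32.7) = √1635

Z_qwt ≈ 40.4 Ω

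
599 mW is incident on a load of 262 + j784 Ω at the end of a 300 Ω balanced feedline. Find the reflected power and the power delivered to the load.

|Γ| = |(-38 + j784)/(562 + j784)| = 0.814
|Γ|² = 0.662
P_refl = |Γ|²·P_inc = 397 mW, P_del = (1 − |Γ|²)·P_inc = 202 mW

P_reflected ≈ 397 mW; P_delivered ≈ 202 mW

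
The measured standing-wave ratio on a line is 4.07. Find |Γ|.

|Γ| ≈ 0.606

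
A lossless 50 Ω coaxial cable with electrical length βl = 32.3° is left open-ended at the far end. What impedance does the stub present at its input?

tan(βl) = 0.632
For an open-ended stub, Z_in = −jZ_0·cot(βl) = −jZ_0/tan(βl)

Z_in ≈ −j79.1 Ω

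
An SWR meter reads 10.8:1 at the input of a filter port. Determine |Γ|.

|Γ| ≈ 0.831

|Γ| = (S − 1)/(S + 1) = (10.8 − 1)/(10.8 + 1) = 9.8/11.8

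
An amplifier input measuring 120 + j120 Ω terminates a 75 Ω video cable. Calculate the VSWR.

VSWR ≈ 3.54

Γ = (Z_L − Z_0)/(Z_L + Z_0) = (45 + j120)/(195 + j120)
|Γ| = 128/229 = 0.56
VSWR = (1 + |Γ|)/(1 − |Γ|) = 1.56/0.44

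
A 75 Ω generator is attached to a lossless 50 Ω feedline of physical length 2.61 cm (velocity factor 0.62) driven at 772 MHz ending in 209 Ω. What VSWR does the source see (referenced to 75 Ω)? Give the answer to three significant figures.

VSWR ≈ 4.21

λ = v/f = 0.62·c / 772 MHz = 0.241 m
βl = 2π·l/λ = 2π × 0.108 = 39°
tan(βl) = 0.81
Z_in = Z_0·(Z_L + jZ_0·tanβl)/(Z_0 + jZ_L·tanβl) = 27.8 − j53.5 Ω
Γ_s = (Z_in − Z_s)/(Z_in + Z_s) = (-47.2 − j53.5)/(103 − j53.5), |Γ_s| = 0.616
VSWR = (1 + |Γ_s|)/(1 − |Γ_s|)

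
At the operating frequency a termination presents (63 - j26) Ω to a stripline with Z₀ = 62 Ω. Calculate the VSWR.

Γ = (Z_L − Z_0)/(Z_L + Z_0) = (1 − j26)/(125 − j26)
|Γ| = 26/128 = 0.204
VSWR = (1 + |Γ|)/(1 − |Γ|) = 1.2/0.796

VSWR ≈ 1.51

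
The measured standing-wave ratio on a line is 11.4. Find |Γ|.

|Γ| ≈ 0.839

|Γ| = (S − 1)/(S + 1) = (11.4 − 1)/(11.4 + 1) = 10.4/12.4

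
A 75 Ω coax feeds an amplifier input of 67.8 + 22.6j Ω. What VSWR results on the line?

Γ = (Z_L − Z_0)/(Z_L + Z_0) = (-7.2 + j22.6)/(142.8 + j22.6)
|Γ| = 23.7/145 = 0.164
VSWR = (1 + |Γ|)/(1 − |Γ|) = 1.16/0.836

VSWR ≈ 1.39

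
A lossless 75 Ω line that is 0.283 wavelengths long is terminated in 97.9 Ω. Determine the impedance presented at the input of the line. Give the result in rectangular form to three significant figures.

βl = 2π × 0.283 = 102°
tan(βl) = tan(102°) = -4.75
Z_in = Z_0·(Z_L + jZ_0·tanβl)/(Z_0 + jZ_L·tanβl)
     = 75·(97.9 − j357)/(75 − j465)

Z_in ≈ 58.5 + j6.35 Ω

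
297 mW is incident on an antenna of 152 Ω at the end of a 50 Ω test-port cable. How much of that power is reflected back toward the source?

Γ = (152 − 50)/(152 + 50) = 0.505
|Γ|² = 0.255
P_refl = |Γ|²·P_inc = 75.7 mW, P_del = (1 − |Γ|²)·P_inc = 221 mW

P_reflected ≈ 75.7 mW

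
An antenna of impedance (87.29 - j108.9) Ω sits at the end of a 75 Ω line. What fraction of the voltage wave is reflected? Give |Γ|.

Γ = (Z_L − Z_0)/(Z_L + Z_0) = (12.29 − j108.9)/(162.3 − j108.9)
|Γ| = 110/195

|Γ| ≈ 0.561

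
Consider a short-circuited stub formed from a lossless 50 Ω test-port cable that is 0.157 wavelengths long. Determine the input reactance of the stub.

X_in ≈ 75.6 Ω (inductive)

βl = 2π × 0.157 = 56.5°
tan(βl) = 1.51
For a short-circuited stub, Z_in = jZ_0·tan(βl)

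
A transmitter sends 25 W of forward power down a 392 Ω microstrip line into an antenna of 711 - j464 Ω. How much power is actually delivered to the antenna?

|Γ| = |(319 − j464)/(1103 − j464)| = 0.471
|Γ|² = 0.221
P_refl = |Γ|²·P_inc = 5.54 W, P_del = (1 − |Γ|²)·P_inc = 19.5 W

P_delivered ≈ 19.5 W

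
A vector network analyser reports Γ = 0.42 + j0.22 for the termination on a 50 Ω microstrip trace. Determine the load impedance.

Z_L = Z_0·(1 + Γ)/(1 − Γ) = 50·(1.42 + j0.22)/(0.58 − j0.22)

Z_L ≈ 101 + j57.2 Ω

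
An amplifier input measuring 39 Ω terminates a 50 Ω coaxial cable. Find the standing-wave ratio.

VSWR ≈ 1.28

For a purely resistive load, VSWR = R_L/Z_0 or Z_0/R_L (whichever > 1) = 50/39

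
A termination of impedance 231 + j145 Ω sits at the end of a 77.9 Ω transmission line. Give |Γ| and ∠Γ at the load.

Γ ≈ 0.618 ∠ 18.3°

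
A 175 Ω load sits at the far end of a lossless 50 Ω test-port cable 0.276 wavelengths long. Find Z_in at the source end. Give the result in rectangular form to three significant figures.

Z_in ≈ 14.6 + j7.55 Ω

βl = 2π × 0.276 = 99.4°
tan(βl) = tan(99.4°) = -6.07
Z_in = Z_0·(Z_L + jZ_0·tanβl)/(Z_0 + jZ_L·tanβl)
     = 50·(175 − j303)/(50 − j1060)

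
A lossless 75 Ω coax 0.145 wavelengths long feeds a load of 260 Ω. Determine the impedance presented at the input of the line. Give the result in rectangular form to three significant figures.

βl = 2π × 0.145 = 52.2°
tan(βl) = tan(52.2°) = 1.29
Z_in = Z_0·(Z_L + jZ_0·tanβl)/(Z_0 + jZ_L·tanβl)
     = 75·(260 + j96.7)/(75 + j335)

Z_in ≈ 33 − j50.8 Ω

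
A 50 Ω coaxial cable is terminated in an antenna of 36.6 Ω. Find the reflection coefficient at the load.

Γ = -0.155

Γ = (Z_L − Z_0)/(Z_L + Z_0) = (36.6 − 50)/(36.6 + 50) = -13.4/86.6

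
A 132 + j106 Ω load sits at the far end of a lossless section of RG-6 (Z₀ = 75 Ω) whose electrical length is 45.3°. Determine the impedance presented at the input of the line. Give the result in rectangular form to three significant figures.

tan(βl) = tan(45.3°) = 1.01
Z_in = Z_0·(Z_L + jZ_0·tanβl)/(Z_0 + jZ_L·tanβl)
     = 75·(132 + j182)/(-32.1 + j133)

Z_in ≈ 79.7 − j93.4 Ω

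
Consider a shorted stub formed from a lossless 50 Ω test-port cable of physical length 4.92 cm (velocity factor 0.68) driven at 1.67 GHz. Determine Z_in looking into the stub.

λ = v/f = 0.68·c / 1.67 GHz = 0.122 m
βl = 2π·l/λ = 2π × 0.403 = 145°
tan(βl) = -0.7
For a shorted stub, Z_in = jZ_0·tan(βl)

Z_in ≈ −j35 Ω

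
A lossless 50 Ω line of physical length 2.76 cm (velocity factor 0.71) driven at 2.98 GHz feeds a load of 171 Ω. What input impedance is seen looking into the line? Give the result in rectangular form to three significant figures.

Z_in ≈ 30.5 + j47.3 Ω

λ = v/f = 0.71·c / 2.98 GHz = 0.0715 m
βl = 2π·l/λ = 2π × 0.386 = 139°
tan(βl) = tan(139°) = -0.869
Z_in = Z_0·(Z_L + jZ_0·tanβl)/(Z_0 + jZ_L·tanβl)
     = 50·(171 − j43.4)/(50 − j149)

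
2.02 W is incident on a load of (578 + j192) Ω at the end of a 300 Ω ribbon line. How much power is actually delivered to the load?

|Γ| = |(278 + j192)/(878 + j192)| = 0.376
|Γ|² = 0.141
P_refl = |Γ|²·P_inc = 0.285 W, P_del = (1 − |Γ|²)·P_inc = 1.73 W

P_delivered ≈ 1.73 W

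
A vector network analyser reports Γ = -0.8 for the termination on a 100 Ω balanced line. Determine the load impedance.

Z_L = Z_0·(1 + Γ)/(1 − Γ) = 100·(0.2)/(1.8)

Z_L ≈ 11.1 Ω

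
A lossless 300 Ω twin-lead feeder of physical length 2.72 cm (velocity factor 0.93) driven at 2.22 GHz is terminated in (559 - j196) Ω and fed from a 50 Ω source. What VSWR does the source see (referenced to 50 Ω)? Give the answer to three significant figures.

VSWR ≈ 2.77

λ = v/f = 0.93·c / 2.22 GHz = 0.126 m
βl = 2π·l/λ = 2π × 0.216 = 77.9°
tan(βl) = 4.67
Z_in = Z_0·(Z_L + jZ_0·tanβl)/(Z_0 + jZ_L·tanβl) = 138 + j0.192 Ω
Γ_s = (Z_in − Z_s)/(Z_in + Z_s) = (88.4 + j0.192)/(188 + j0.192), |Γ_s| = 0.469
VSWR = (1 + |Γ_s|)/(1 − |Γ_s|)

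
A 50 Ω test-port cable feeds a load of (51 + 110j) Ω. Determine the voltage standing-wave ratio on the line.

VSWR ≈ 6.59

Γ = (Z_L − Z_0)/(Z_L + Z_0) = (1 + j110)/(101 + j110)
|Γ| = 110/149 = 0.737
VSWR = (1 + |Γ|)/(1 − |Γ|) = 1.74/0.263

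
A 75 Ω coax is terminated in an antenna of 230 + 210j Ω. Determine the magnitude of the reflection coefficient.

|Γ| ≈ 0.705

Γ = (Z_L − Z_0)/(Z_L + Z_0) = (155 + j210)/(305 + j210)
|Γ| = 261/370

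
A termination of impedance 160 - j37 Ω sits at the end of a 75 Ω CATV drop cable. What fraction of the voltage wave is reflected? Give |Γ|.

Γ = (Z_L − Z_0)/(Z_L + Z_0) = (85 − j37)/(235 − j37)
|Γ| = 92.7/238

|Γ| ≈ 0.39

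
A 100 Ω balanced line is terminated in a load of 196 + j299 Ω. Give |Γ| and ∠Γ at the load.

Γ ≈ 0.746 ∠ 26.9°

Γ = (Z_L − Z_0)/(Z_L + Z_0) = (96 + j299)/(296 + j299)
|Γ| = 314/421 = 0.746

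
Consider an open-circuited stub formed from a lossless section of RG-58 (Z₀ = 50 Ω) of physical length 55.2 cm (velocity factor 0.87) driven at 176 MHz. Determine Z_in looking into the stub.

Z_in ≈ +j48.3 Ω

λ = v/f = 0.87·c / 176 MHz = 1.48 m
βl = 2π·l/λ = 2π × 0.372 = 134°
tan(βl) = -1.04
For an open-circuited stub, Z_in = −jZ_0·cot(βl) = −jZ_0/tan(βl)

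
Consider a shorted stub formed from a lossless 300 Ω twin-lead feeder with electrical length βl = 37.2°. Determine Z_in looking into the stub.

Z_in ≈ +j228 Ω

tan(βl) = 0.759
For a shorted stub, Z_in = jZ_0·tan(βl)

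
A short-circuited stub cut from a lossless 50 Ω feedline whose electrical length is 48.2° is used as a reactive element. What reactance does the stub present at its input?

X_in ≈ 55.9 Ω (inductive)

tan(βl) = 1.12
For a short-circuited stub, Z_in = jZ_0·tan(βl)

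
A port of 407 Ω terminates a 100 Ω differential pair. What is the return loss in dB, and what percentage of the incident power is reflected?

RL ≈ 4.36 dB; 36.7% of incident power reflected

Γ = (407 − 100)/(407 + 100) = 0.606
RL = −20·log₁₀(0.606) = 4.36 dB
P_refl/P_inc = |Γ|² = 0.367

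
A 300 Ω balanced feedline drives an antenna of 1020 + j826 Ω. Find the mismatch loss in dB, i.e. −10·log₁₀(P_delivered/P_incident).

mismatch loss ≈ 2.97 dB

Γ = (720 + j826)/(1320 + j826), |Γ| = 0.704
|Γ|² = 0.495, so P_del/P_inc = 1 − |Γ|² = 0.505
ML = −10·log₁₀(1 − |Γ|²)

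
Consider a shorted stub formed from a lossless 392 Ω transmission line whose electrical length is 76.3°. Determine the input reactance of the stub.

X_in ≈ 1610 Ω (inductive)

tan(βl) = 4.1
For a shorted stub, Z_in = jZ_0·tan(βl)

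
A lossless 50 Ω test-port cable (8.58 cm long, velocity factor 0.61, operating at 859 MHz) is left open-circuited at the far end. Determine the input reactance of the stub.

λ = v/f = 0.61·c / 859 MHz = 0.213 m
βl = 2π·l/λ = 2π × 0.403 = 145°
tan(βl) = -0.701
For an open-circuited stub, Z_in = −jZ_0·cot(βl) = −jZ_0/tan(βl)

X_in ≈ 71.4 Ω (inductive)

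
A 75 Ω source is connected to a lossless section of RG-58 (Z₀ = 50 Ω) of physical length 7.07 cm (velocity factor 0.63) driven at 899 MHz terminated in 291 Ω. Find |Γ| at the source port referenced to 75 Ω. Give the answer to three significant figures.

|Γ| ≈ 0.764

λ = v/f = 0.63·c / 899 MHz = 0.21 m
βl = 2π·l/λ = 2π × 0.336 = 121°
tan(βl) = -1.66
Z_in = Z_0·(Z_L + jZ_0·tanβl)/(Z_0 + jZ_L·tanβl) = 11.6 + j28.9 Ω
Γ_s = (Z_in − Z_s)/(Z_in + Z_s) = (-63.4 + j28.9)/(86.6 + j28.9), |Γ_s| = 0.764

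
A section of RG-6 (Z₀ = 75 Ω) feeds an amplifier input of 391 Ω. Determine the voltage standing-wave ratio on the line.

Γ = (391 − 75)/(391 + 75) = 0.678
VSWR = (1 + 0.678)/(1 − 0.678)

VSWR ≈ 5.21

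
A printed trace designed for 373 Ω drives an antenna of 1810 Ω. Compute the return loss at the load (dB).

Γ = (1810 − 373)/(1810 + 373) = 0.658
RL = −20·log₁₀|Γ| = −20·log₁₀(0.658)

RL ≈ 3.63 dB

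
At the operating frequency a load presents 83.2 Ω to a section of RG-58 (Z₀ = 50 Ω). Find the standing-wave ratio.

VSWR ≈ 1.66

Γ = (83.2 − 50)/(83.2 + 50) = 0.249
VSWR = (1 + 0.249)/(1 − 0.249)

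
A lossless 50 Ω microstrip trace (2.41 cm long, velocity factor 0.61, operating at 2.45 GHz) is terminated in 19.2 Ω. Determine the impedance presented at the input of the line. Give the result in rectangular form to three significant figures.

λ = v/f = 0.61·c / 2.45 GHz = 0.0747 m
βl = 2π·l/λ = 2π × 0.323 = 116°
tan(βl) = tan(116°) = -2.04
Z_in = Z_0·(Z_L + jZ_0·tanβl)/(Z_0 + jZ_L·tanβl)
     = 50·(19.2 − j102)/(50 − j39.1)

Z_in ≈ 61.3 − j53.9 Ω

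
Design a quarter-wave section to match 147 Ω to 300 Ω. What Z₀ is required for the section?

Z_qwt = √(Z_0·R_L) = √(300 × 147) = √44100

Z_qwt ≈ 210 Ω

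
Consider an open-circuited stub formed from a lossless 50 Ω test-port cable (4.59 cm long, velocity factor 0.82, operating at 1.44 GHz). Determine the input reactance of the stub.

λ = v/f = 0.82·c / 1.44 GHz = 0.171 m
βl = 2π·l/λ = 2π × 0.269 = 96.7°
tan(βl) = -8.48
For an open-circuited stub, Z_in = −jZ_0·cot(βl) = −jZ_0/tan(βl)

X_in ≈ 5.9 Ω (inductive)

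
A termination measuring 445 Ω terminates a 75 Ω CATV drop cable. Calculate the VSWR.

Γ = (445 − 75)/(445 + 75) = 0.712
VSWR = (1 + 0.712)/(1 − 0.712)

VSWR ≈ 5.93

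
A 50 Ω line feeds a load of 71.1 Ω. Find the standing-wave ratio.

Γ = (71.1 − 50)/(71.1 + 50) = 0.174
VSWR = (1 + 0.174)/(1 − 0.174)

VSWR ≈ 1.42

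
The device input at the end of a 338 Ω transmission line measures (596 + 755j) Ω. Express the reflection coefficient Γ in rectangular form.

Γ ≈ 0.562 + j0.354

Γ = (Z_L − Z_0)/(Z_L + Z_0) = (258 + j755)/(934 + j755)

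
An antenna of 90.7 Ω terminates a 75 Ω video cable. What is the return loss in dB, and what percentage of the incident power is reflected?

RL ≈ 20.5 dB; 0.898% of incident power reflected

Γ = (90.7 − 75)/(90.7 + 75) = 0.0947
RL = −20·log₁₀(0.0947) = 20.5 dB
P_refl/P_inc = |Γ|² = 0.00898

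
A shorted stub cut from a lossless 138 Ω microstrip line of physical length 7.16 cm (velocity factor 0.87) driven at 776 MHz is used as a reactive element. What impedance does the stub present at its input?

Z_in ≈ +j581 Ω

λ = v/f = 0.87·c / 776 MHz = 0.336 m
βl = 2π·l/λ = 2π × 0.213 = 76.6°
tan(βl) = 4.21
For a shorted stub, Z_in = jZ_0·tan(βl)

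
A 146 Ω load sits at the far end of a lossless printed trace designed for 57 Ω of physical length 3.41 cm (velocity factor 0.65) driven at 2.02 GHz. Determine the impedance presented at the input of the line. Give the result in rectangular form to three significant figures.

Z_in ≈ 32.2 + j33.7 Ω

λ = v/f = 0.65·c / 2.02 GHz = 0.0965 m
βl = 2π·l/λ = 2π × 0.353 = 127°
tan(βl) = tan(127°) = -1.32
Z_in = Z_0·(Z_L + jZ_0·tanβl)/(Z_0 + jZ_L·tanβl)
     = 57·(146 − j75.2)/(57 − j193)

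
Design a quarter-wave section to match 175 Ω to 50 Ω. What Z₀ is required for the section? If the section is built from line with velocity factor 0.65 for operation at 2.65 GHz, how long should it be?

Z_qwt = √(Z_0·R_L) = √(50 × 175) = √8750
λ = 0.65·c/f = 0.0736 m, so l = λ/4 = 0.0184 m

Z_qwt ≈ 93.5 Ω; length ≈ 1.84 cm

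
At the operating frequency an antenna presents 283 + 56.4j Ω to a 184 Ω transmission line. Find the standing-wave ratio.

Γ = (Z_L − Z_0)/(Z_L + Z_0) = (99 + j56.4)/(467 + j56.4)
|Γ| = 114/470 = 0.242
VSWR = (1 + |Γ|)/(1 − |Γ|) = 1.24/0.758

VSWR ≈ 1.64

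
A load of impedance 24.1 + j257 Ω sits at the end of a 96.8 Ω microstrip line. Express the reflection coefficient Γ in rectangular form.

Γ ≈ 0.71 + j0.617

Γ = (Z_L − Z_0)/(Z_L + Z_0) = (-72.7 + j257)/(120.9 + j257)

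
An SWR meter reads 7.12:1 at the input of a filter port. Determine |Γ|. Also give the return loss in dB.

|Γ| ≈ 0.754; return loss ≈ 2.46 dB

|Γ| = (S − 1)/(S + 1) = (7.12 − 1)/(7.12 + 1) = 6.12/8.12
RL = −20·log₁₀|Γ| = −20·log₁₀(0.754)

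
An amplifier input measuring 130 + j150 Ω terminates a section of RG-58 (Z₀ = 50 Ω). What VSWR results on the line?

VSWR ≈ 6.29

Γ = (Z_L − Z_0)/(Z_L + Z_0) = (80 + j150)/(180 + j150)
|Γ| = 170/234 = 0.726
VSWR = (1 + |Γ|)/(1 − |Γ|) = 1.73/0.274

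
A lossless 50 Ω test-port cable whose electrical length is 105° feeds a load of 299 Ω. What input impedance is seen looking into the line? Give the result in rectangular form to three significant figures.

Z_in ≈ 8.94 + j13 Ω

tan(βl) = tan(105°) = -3.73
Z_in = Z_0·(Z_L + jZ_0·tanβl)/(Z_0 + jZ_L·tanβl)
     = 50·(299 − j187)/(50 − j1120)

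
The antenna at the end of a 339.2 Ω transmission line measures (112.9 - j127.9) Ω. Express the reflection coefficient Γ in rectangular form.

Γ = (Z_L − Z_0)/(Z_L + Z_0) = (-226.3 − j127.9)/(452.1 − j127.9)

Γ ≈ -0.389 − j0.393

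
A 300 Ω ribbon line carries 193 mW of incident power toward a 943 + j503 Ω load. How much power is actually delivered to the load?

|Γ| = |(643 + j503)/(1243 + j503)| = 0.609
|Γ|² = 0.371
P_refl = |Γ|²·P_inc = 71.5 mW, P_del = (1 − |Γ|²)·P_inc = 121 mW

P_delivered ≈ 121 mW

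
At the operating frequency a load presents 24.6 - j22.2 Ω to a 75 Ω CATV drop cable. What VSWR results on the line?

Γ = (Z_L − Z_0)/(Z_L + Z_0) = (-50.4 − j22.2)/(99.6 − j22.2)
|Γ| = 55.1/102 = 0.54
VSWR = (1 + |Γ|)/(1 − |Γ|) = 1.54/0.46

VSWR ≈ 3.34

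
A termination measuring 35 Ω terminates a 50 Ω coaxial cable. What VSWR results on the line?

For a purely resistive load, VSWR = R_L/Z_0 or Z_0/R_L (whichever > 1) = 50/35

VSWR ≈ 1.43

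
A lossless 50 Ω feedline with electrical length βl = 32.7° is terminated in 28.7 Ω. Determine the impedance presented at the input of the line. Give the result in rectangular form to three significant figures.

Z_in ≈ 35.7 + j19 Ω

tan(βl) = tan(32.7°) = 0.642
Z_in = Z_0·(Z_L + jZ_0·tanβl)/(Z_0 + jZ_L·tanβl)
     = 50·(28.7 + j32.1)/(50 + j18.4)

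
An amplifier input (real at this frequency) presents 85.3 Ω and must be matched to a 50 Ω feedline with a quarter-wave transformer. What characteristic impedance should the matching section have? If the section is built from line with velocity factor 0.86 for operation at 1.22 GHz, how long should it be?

Z_qwt = √(Z_0·R_L) = √(50 × 85.3) = √4265
λ = 0.86·c/f = 0.211 m, so l = λ/4 = 0.0529 m

Z_qwt ≈ 65.3 Ω; length ≈ 5.29 cm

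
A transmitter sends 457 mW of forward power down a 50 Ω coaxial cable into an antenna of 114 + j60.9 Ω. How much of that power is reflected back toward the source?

|Γ| = |(64 + j60.9)/(164 + j60.9)| = 0.505
|Γ|² = 0.255
P_refl = |Γ|²·P_inc = 117 mW, P_del = (1 − |Γ|²)·P_inc = 340 mW

P_reflected ≈ 117 mW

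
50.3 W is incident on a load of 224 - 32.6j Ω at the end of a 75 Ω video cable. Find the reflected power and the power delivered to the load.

|Γ| = |(149 − j32.6)/(299 − j32.6)| = 0.507
|Γ|² = 0.257
P_refl = |Γ|²·P_inc = 12.9 W, P_del = (1 − |Γ|²)·P_inc = 37.4 W

P_reflected ≈ 12.9 W; P_delivered ≈ 37.4 W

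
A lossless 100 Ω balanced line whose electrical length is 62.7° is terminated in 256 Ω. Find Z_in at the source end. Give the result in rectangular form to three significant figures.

Z_in ≈ 47.5 − j42 Ω

tan(βl) = tan(62.7°) = 1.94
Z_in = Z_0·(Z_L + jZ_0·tanβl)/(Z_0 + jZ_L·tanβl)
     = 100·(256 + j194)/(100 + j496)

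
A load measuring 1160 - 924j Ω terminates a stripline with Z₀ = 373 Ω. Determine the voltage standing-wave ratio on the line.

Γ = (Z_L − Z_0)/(Z_L + Z_0) = (787 − j924)/(1533 − j924)
|Γ| = 1210/1790 = 0.678
VSWR = (1 + |Γ|)/(1 − |Γ|) = 1.68/0.322

VSWR ≈ 5.21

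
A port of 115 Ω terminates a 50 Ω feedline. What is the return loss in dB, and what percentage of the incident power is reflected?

Γ = (115 − 50)/(115 + 50) = 0.394
RL = −20·log₁₀(0.394) = 8.09 dB
P_refl/P_inc = |Γ|² = 0.155

RL ≈ 8.09 dB; 15.5% of incident power reflected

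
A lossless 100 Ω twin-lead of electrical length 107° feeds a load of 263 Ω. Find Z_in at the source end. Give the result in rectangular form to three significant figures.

Z_in ≈ 41 + j25.8 Ω

tan(βl) = tan(107°) = -3.27
Z_in = Z_0·(Z_L + jZ_0·tanβl)/(Z_0 + jZ_L·tanβl)
     = 100·(263 − j327)/(100 − j860)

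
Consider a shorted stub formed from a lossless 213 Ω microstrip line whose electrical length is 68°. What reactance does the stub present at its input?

tan(βl) = 2.48
For a shorted stub, Z_in = jZ_0·tan(βl)

X_in ≈ 527 Ω (inductive)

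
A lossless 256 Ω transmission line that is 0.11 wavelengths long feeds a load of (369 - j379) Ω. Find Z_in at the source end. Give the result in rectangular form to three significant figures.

βl = 2π × 0.11 = 39.6°
tan(βl) = tan(39.6°) = 0.827
Z_in = Z_0·(Z_L + jZ_0·tanβl)/(Z_0 + jZ_L·tanβl)
     = 256·(369 − j167)/(570 + j305)

Z_in ≈ 97.6 − j127 Ω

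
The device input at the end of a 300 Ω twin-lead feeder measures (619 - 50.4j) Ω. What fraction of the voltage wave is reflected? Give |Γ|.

Γ = (Z_L − Z_0)/(Z_L + Z_0) = (319 − j50.4)/(919 − j50.4)
|Γ| = 323/920

|Γ| ≈ 0.351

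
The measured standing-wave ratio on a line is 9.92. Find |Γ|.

|Γ| = (S − 1)/(S + 1) = (9.92 − 1)/(9.92 + 1) = 8.92/10.9

|Γ| ≈ 0.817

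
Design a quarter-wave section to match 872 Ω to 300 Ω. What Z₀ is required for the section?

Z_qwt = √(Z_0·R_L) = √(300 × 872) = √261600

Z_qwt ≈ 511 Ω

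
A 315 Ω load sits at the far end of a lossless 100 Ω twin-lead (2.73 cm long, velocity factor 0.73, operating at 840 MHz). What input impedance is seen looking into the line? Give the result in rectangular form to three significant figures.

λ = v/f = 0.73·c / 840 MHz = 0.261 m
βl = 2π·l/λ = 2π × 0.105 = 37.7°
tan(βl) = tan(37.7°) = 0.773
Z_in = Z_0·(Z_L + jZ_0·tanβl)/(Z_0 + jZ_L·tanβl)
     = 100·(315 + j77.3)/(100 + j243)

Z_in ≈ 72.6 − j99.6 Ω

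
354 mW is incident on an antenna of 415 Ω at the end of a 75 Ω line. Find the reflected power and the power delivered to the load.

P_reflected ≈ 170 mW; P_delivered ≈ 184 mW

Γ = (415 − 75)/(415 + 75) = 0.694
|Γ|² = 0.481
P_refl = |Γ|²·P_inc = 170 mW, P_del = (1 − |Γ|²)·P_inc = 184 mW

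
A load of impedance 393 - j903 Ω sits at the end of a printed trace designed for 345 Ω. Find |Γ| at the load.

Γ = (Z_L − Z_0)/(Z_L + Z_0) = (48 − j903)/(738 − j903)
|Γ| = 904/1170

|Γ| ≈ 0.775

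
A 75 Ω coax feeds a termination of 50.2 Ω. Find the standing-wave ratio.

Γ = (50.2 − 75)/(50.2 + 75) = -0.198
VSWR = (1 + 0.198)/(1 − 0.198)

VSWR ≈ 1.49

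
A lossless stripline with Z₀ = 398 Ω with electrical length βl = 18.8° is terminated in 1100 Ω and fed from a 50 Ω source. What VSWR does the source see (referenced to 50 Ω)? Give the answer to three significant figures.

tan(βl) = 0.34
Z_in = Z_0·(Z_L + jZ_0·tanβl)/(Z_0 + jZ_L·tanβl) = 651 − j477 Ω
Γ_s = (Z_in − Z_s)/(Z_in + Z_s) = (601 − j477)/(701 − j477), |Γ_s| = 0.905
VSWR = (1 + |Γ_s|)/(1 − |Γ_s|)

VSWR ≈ 20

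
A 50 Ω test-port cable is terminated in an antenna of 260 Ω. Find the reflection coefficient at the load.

Γ = 0.677

Γ = (Z_L − Z_0)/(Z_L + Z_0) = (260 − 50)/(260 + 50) = 210/310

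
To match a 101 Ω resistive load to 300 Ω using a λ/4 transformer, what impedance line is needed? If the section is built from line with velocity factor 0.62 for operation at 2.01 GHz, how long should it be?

Z_qwt ≈ 174 Ω; length ≈ 2.31 cm

Z_qwt = √(Z_0·R_L) = √(300 × 101) = √30300
λ = 0.62·c/f = 0.0925 m, so l = λ/4 = 0.0231 m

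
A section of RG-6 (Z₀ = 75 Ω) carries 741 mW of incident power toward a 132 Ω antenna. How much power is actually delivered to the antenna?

P_delivered ≈ 685 mW

Γ = (132 − 75)/(132 + 75) = 0.275
|Γ|² = 0.0758
P_refl = |Γ|²·P_inc = 56.2 mW, P_del = (1 − |Γ|²)·P_inc = 685 mW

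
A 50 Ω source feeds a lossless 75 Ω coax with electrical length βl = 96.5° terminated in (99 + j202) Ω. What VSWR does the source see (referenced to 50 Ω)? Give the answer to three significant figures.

tan(βl) = -8.78
Z_in = Z_0·(Z_L + jZ_0·tanβl)/(Z_0 + jZ_L·tanβl) = 10.4 − j13.6 Ω
Γ_s = (Z_in − Z_s)/(Z_in + Z_s) = (-39.6 − j13.6)/(60.4 − j13.6), |Γ_s| = 0.676
VSWR = (1 + |Γ_s|)/(1 − |Γ_s|)

VSWR ≈ 5.17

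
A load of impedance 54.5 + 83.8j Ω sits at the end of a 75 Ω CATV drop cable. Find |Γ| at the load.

Γ = (Z_L − Z_0)/(Z_L + Z_0) = (-20.5 + j83.8)/(129.5 + j83.8)
|Γ| = 86.3/154

|Γ| ≈ 0.559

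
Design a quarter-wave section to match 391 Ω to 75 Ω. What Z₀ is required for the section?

Z_qwt ≈ 171 Ω

Z_qwt = √(Z_0·R_L) = √(75 × 391) = √29320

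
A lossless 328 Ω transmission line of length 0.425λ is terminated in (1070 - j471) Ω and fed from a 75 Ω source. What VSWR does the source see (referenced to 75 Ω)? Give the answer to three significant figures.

βl = 2π × 0.425 = 153°
tan(βl) = -0.51
Z_in = Z_0·(Z_L + jZ_0·tanβl)/(Z_0 + jZ_L·tanβl) = 475 + j567 Ω
Γ_s = (Z_in − Z_s)/(Z_in + Z_s) = (400 + j567)/(550 + j567), |Γ_s| = 0.878
VSWR = (1 + |Γ_s|)/(1 − |Γ_s|)

VSWR ≈ 15.4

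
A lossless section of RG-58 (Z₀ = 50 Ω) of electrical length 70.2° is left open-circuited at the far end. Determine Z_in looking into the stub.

Z_in ≈ −j18 Ω

tan(βl) = 2.78
For an open-circuited stub, Z_in = −jZ_0·cot(βl) = −jZ_0/tan(βl)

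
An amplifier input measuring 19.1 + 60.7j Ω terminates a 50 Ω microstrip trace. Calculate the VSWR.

VSWR ≈ 6.71

Γ = (Z_L − Z_0)/(Z_L + Z_0) = (-30.9 + j60.7)/(69.1 + j60.7)
|Γ| = 68.1/92 = 0.741
VSWR = (1 + |Γ|)/(1 − |Γ|) = 1.74/0.259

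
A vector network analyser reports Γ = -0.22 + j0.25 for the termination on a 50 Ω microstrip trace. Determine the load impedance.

Z_L = Z_0·(1 + Γ)/(1 − Γ) = 50·(0.78 + j0.25)/(1.22 − j0.25)

Z_L ≈ 28.7 + j16.1 Ω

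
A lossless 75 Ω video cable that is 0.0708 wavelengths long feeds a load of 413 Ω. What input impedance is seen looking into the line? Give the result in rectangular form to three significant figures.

βl = 2π × 0.0708 = 25.5°
tan(βl) = tan(25.5°) = 0.477
Z_in = Z_0·(Z_L + jZ_0·tanβl)/(Z_0 + jZ_L·tanβl)
     = 75·(413 + j35.8)/(75 + j197)

Z_in ≈ 64.2 − j133 Ω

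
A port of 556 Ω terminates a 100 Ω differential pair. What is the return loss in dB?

Γ = (556 − 100)/(556 + 100) = 0.695
RL = −20·log₁₀|Γ| = −20·log₁₀(0.695)

RL ≈ 3.16 dB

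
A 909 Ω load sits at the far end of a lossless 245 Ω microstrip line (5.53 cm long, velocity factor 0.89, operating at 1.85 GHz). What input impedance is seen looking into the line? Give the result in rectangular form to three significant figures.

Z_in ≈ 135 + j231 Ω

λ = v/f = 0.89·c / 1.85 GHz = 0.144 m
βl = 2π·l/λ = 2π × 0.383 = 138°
tan(βl) = tan(138°) = -0.902
Z_in = Z_0·(Z_L + jZ_0·tanβl)/(Z_0 + jZ_L·tanβl)
     = 245·(909 − j221)/(245 − j820)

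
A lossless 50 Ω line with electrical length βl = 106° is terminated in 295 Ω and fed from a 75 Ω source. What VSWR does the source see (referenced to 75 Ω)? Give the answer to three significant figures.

VSWR ≈ 8.48

tan(βl) = -3.49
Z_in = Z_0·(Z_L + jZ_0·tanβl)/(Z_0 + jZ_L·tanβl) = 9.15 + j13.9 Ω
Γ_s = (Z_in − Z_s)/(Z_in + Z_s) = (-65.9 + j13.9)/(84.1 + j13.9), |Γ_s| = 0.789
VSWR = (1 + |Γ_s|)/(1 − |Γ_s|)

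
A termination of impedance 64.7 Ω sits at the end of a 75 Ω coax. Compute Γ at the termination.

Γ = -0.0737

Γ = (Z_L − Z_0)/(Z_L + Z_0) = (64.7 − 75)/(64.7 + 75) = -10.3/139.7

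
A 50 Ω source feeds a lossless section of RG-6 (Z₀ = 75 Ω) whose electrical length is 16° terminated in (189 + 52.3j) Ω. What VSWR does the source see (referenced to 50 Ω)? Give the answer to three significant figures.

VSWR ≈ 4.06

tan(βl) = 0.287
Z_in = Z_0·(Z_L + jZ_0·tanβl)/(Z_0 + jZ_L·tanβl) = 176 − j66.7 Ω
Γ_s = (Z_in − Z_s)/(Z_in + Z_s) = (126 − j66.7)/(226 − j66.7), |Γ_s| = 0.605
VSWR = (1 + |Γ_s|)/(1 − |Γ_s|)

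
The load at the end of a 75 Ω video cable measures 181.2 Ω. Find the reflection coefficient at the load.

Γ = 0.415

Γ = (Z_L − Z_0)/(Z_L + Z_0) = (181.2 − 75)/(181.2 + 75) = 106.2/256.2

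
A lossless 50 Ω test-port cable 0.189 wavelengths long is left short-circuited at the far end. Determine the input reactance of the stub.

βl = 2π × 0.189 = 68°
tan(βl) = 2.48
For a short-circuited stub, Z_in = jZ_0·tan(βl)

X_in ≈ 124 Ω (inductive)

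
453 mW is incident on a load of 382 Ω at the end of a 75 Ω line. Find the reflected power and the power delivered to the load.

P_reflected ≈ 204 mW; P_delivered ≈ 249 mW

Γ = (382 − 75)/(382 + 75) = 0.672
|Γ|² = 0.451
P_refl = |Γ|²·P_inc = 204 mW, P_del = (1 − |Γ|²)·P_inc = 249 mW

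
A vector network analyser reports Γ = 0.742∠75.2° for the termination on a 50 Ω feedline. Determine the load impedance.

Z_L = Z_0·(1 + Γ)/(1 − Γ) = 50·(1.19 + j0.717)/(0.81 − j0.717)

Z_L ≈ 19.2 + j61.2 Ω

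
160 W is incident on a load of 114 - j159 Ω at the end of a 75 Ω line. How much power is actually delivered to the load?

|Γ| = |(39 − j159)/(189 − j159)| = 0.663
|Γ|² = 0.439
P_refl = |Γ|²·P_inc = 70.3 W, P_del = (1 − |Γ|²)·P_inc = 89.7 W

P_delivered ≈ 89.7 W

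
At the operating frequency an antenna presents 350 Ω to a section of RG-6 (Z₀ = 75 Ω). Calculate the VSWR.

For a purely resistive load, VSWR = R_L/Z_0 or Z_0/R_L (whichever > 1) = 350/75

VSWR ≈ 4.67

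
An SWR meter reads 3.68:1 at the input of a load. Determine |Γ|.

|Γ| = (S − 1)/(S + 1) = (3.68 − 1)/(3.68 + 1) = 2.68/4.68

|Γ| ≈ 0.573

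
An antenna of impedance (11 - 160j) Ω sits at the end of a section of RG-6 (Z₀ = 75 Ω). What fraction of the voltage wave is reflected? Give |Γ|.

Γ = (Z_L − Z_0)/(Z_L + Z_0) = (-64 − j160)/(86 − j160)
|Γ| = 172/182

|Γ| ≈ 0.949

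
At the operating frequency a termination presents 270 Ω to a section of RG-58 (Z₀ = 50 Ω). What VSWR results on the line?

For a purely resistive load, VSWR = R_L/Z_0 or Z_0/R_L (whichever > 1) = 270/50

VSWR ≈ 5.4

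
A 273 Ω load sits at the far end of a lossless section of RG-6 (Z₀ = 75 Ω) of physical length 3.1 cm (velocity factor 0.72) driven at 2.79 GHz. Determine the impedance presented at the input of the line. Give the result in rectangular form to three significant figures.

λ = v/f = 0.72·c / 2.79 GHz = 0.0774 m
βl = 2π·l/λ = 2π × 0.4 = 144°
tan(βl) = tan(144°) = -0.723
Z_in = Z_0·(Z_L + jZ_0·tanβl)/(Z_0 + jZ_L·tanβl)
     = 75·(273 − j54.2)/(75 − j197)

Z_in ≈ 52.5 + j83.8 Ω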